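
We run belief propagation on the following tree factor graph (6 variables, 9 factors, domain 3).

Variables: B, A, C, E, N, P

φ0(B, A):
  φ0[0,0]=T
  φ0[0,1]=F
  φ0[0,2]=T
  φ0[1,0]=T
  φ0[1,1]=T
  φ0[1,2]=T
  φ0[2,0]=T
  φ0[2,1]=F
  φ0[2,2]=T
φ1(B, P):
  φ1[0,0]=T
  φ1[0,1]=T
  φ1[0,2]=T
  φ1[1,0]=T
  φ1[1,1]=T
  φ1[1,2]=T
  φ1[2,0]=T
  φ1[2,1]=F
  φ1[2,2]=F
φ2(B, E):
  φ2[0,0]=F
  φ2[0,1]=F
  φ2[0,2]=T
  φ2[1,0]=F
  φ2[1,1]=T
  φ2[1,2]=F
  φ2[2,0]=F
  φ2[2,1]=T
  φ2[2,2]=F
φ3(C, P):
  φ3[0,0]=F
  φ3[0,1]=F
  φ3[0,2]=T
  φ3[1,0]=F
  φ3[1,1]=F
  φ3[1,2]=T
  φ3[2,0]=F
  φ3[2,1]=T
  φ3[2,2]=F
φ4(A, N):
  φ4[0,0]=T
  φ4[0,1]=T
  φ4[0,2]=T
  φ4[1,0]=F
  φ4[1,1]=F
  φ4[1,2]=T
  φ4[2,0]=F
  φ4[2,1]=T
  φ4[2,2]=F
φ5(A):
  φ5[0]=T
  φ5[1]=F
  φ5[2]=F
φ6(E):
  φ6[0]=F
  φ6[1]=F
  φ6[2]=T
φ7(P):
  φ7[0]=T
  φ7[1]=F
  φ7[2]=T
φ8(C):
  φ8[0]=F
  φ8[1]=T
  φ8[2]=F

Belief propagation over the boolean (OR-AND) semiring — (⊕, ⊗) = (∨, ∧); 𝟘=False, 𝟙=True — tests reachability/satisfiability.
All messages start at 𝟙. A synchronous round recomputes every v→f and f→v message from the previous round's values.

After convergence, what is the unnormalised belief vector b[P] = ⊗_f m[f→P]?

init: all messages = 𝟙 over 3 values
r1 m[φ0→B] = [T, T, T]
r1 m[φ0→A] = [T, T, T]
r1 m[φ1→B] = [T, T, T]
r1 m[φ1→P] = [T, T, T]
r1 m[φ2→B] = [T, T, T]
r1 m[φ2→E] = [F, T, T]
r1 m[φ3→C] = [T, T, T]
r1 m[φ3→P] = [F, T, T]
r1 m[φ4→A] = [T, T, T]
r1 m[φ4→N] = [T, T, T]
r1 m[φ5→A] = [T, F, F]
r1 m[φ6→E] = [F, F, T]
r1 m[φ7→P] = [T, F, T]
r1 m[φ8→C] = [F, T, F]
r1 m[B→φ0] = [T, T, T]
r1 m[B→φ1] = [T, T, T]
r1 m[B→φ2] = [T, T, T]
r1 m[A→φ0] = [T, T, T]
r1 m[A→φ4] = [T, T, T]
r1 m[A→φ5] = [T, T, T]
r1 m[C→φ3] = [T, T, T]
r1 m[C→φ8] = [T, T, T]
r1 m[E→φ2] = [T, T, T]
r1 m[E→φ6] = [T, T, T]
r1 m[N→φ4] = [T, T, T]
r1 m[P→φ1] = [T, T, T]
r1 m[P→φ3] = [T, T, T]
r1 m[P→φ7] = [T, T, T]
r2 m[φ0→B] = [T, T, T]
r2 m[φ0→A] = [T, T, T]
r2 m[φ1→B] = [T, T, T]
r2 m[φ1→P] = [T, T, T]
r2 m[φ2→B] = [T, T, T]
r2 m[φ2→E] = [F, T, T]
r2 m[φ3→C] = [T, T, T]
r2 m[φ3→P] = [F, T, T]
r2 m[φ4→A] = [T, T, T]
r2 m[φ4→N] = [T, T, T]
r2 m[φ5→A] = [T, F, F]
r2 m[φ6→E] = [F, F, T]
r2 m[φ7→P] = [T, F, T]
r2 m[φ8→C] = [F, T, F]
r2 m[B→φ0] = [T, T, T]
r2 m[B→φ1] = [T, T, T]
r2 m[B→φ2] = [T, T, T]
r2 m[A→φ0] = [T, F, F]
r2 m[A→φ4] = [T, F, F]
r2 m[A→φ5] = [T, T, T]
r2 m[C→φ3] = [F, T, F]
r2 m[C→φ8] = [T, T, T]
r2 m[E→φ2] = [F, F, T]
r2 m[E→φ6] = [F, T, T]
r2 m[N→φ4] = [T, T, T]
r2 m[P→φ1] = [F, F, T]
r2 m[P→φ3] = [T, F, T]
r2 m[P→φ7] = [F, T, T]
r3 m[φ0→B] = [T, T, T]
r3 m[φ0→A] = [T, T, T]
r3 m[φ1→B] = [T, T, F]
r3 m[φ1→P] = [T, T, T]
r3 m[φ2→B] = [T, F, F]
r3 m[φ2→E] = [F, T, T]
r3 m[φ3→C] = [T, T, F]
r3 m[φ3→P] = [F, F, T]
r3 m[φ4→A] = [T, T, T]
r3 m[φ4→N] = [T, T, T]
r3 m[φ5→A] = [T, F, F]
r3 m[φ6→E] = [F, F, T]
r3 m[φ7→P] = [T, F, T]
r3 m[φ8→C] = [F, T, F]
r3 m[B→φ0] = [T, T, T]
r3 m[B→φ1] = [T, T, T]
r3 m[B→φ2] = [T, T, T]
r3 m[A→φ0] = [T, F, F]
r3 m[A→φ4] = [T, F, F]
r3 m[A→φ5] = [T, T, T]
r3 m[C→φ3] = [F, T, F]
r3 m[C→φ8] = [T, T, T]
r3 m[E→φ2] = [F, F, T]
r3 m[E→φ6] = [F, T, T]
r3 m[N→φ4] = [T, T, T]
r3 m[P→φ1] = [F, F, T]
r3 m[P→φ3] = [T, F, T]
r3 m[P→φ7] = [F, T, T]
r4 m[φ0→B] = [T, T, T]
r4 m[φ0→A] = [T, T, T]
r4 m[φ1→B] = [T, T, F]
r4 m[φ1→P] = [T, T, T]
r4 m[φ2→B] = [T, F, F]
r4 m[φ2→E] = [F, T, T]
r4 m[φ3→C] = [T, T, F]
r4 m[φ3→P] = [F, F, T]
r4 m[φ4→A] = [T, T, T]
r4 m[φ4→N] = [T, T, T]
r4 m[φ5→A] = [T, F, F]
r4 m[φ6→E] = [F, F, T]
r4 m[φ7→P] = [T, F, T]
r4 m[φ8→C] = [F, T, F]
r4 m[B→φ0] = [T, F, F]
r4 m[B→φ1] = [T, F, F]
r4 m[B→φ2] = [T, T, F]
r4 m[A→φ0] = [T, F, F]
r4 m[A→φ4] = [T, F, F]
r4 m[A→φ5] = [T, T, T]
r4 m[C→φ3] = [F, T, F]
r4 m[C→φ8] = [T, T, F]
r4 m[E→φ2] = [F, F, T]
r4 m[E→φ6] = [F, T, T]
r4 m[N→φ4] = [T, T, T]
r4 m[P→φ1] = [F, F, T]
r4 m[P→φ3] = [T, F, T]
r4 m[P→φ7] = [F, F, T]
r5 m[φ0→B] = [T, T, T]
r5 m[φ0→A] = [T, F, T]
r5 m[φ1→B] = [T, T, F]
r5 m[φ1→P] = [T, T, T]
r5 m[φ2→B] = [T, F, F]
r5 m[φ2→E] = [F, T, T]
r5 m[φ3→C] = [T, T, F]
r5 m[φ3→P] = [F, F, T]
r5 m[φ4→A] = [T, T, T]
r5 m[φ4→N] = [T, T, T]
r5 m[φ5→A] = [T, F, F]
r5 m[φ6→E] = [F, F, T]
r5 m[φ7→P] = [T, F, T]
r5 m[φ8→C] = [F, T, F]
r5 m[B→φ0] = [T, F, F]
r5 m[B→φ1] = [T, F, F]
r5 m[B→φ2] = [T, T, F]
r5 m[A→φ0] = [T, F, F]
r5 m[A→φ4] = [T, F, F]
r5 m[A→φ5] = [T, T, T]
r5 m[C→φ3] = [F, T, F]
r5 m[C→φ8] = [T, T, F]
r5 m[E→φ2] = [F, F, T]
r5 m[E→φ6] = [F, T, T]
r5 m[N→φ4] = [T, T, T]
r5 m[P→φ1] = [F, F, T]
r5 m[P→φ3] = [T, F, T]
r5 m[P→φ7] = [F, F, T]
r6 m[φ0→B] = [T, T, T]
r6 m[φ0→A] = [T, F, T]
r6 m[φ1→B] = [T, T, F]
r6 m[φ1→P] = [T, T, T]
r6 m[φ2→B] = [T, F, F]
r6 m[φ2→E] = [F, T, T]
r6 m[φ3→C] = [T, T, F]
r6 m[φ3→P] = [F, F, T]
r6 m[φ4→A] = [T, T, T]
r6 m[φ4→N] = [T, T, T]
r6 m[φ5→A] = [T, F, F]
r6 m[φ6→E] = [F, F, T]
r6 m[φ7→P] = [T, F, T]
r6 m[φ8→C] = [F, T, F]
r6 m[B→φ0] = [T, F, F]
r6 m[B→φ1] = [T, F, F]
r6 m[B→φ2] = [T, T, F]
r6 m[A→φ0] = [T, F, F]
r6 m[A→φ4] = [T, F, F]
r6 m[A→φ5] = [T, F, T]
r6 m[C→φ3] = [F, T, F]
r6 m[C→φ8] = [T, T, F]
r6 m[E→φ2] = [F, F, T]
r6 m[E→φ6] = [F, T, T]
r6 m[N→φ4] = [T, T, T]
r6 m[P→φ1] = [F, F, T]
r6 m[P→φ3] = [T, F, T]
r6 m[P→φ7] = [F, F, T]
r7 m[φ0→B] = [T, T, T]
r7 m[φ0→A] = [T, F, T]
r7 m[φ1→B] = [T, T, F]
r7 m[φ1→P] = [T, T, T]
r7 m[φ2→B] = [T, F, F]
r7 m[φ2→E] = [F, T, T]
r7 m[φ3→C] = [T, T, F]
r7 m[φ3→P] = [F, F, T]
r7 m[φ4→A] = [T, T, T]
r7 m[φ4→N] = [T, T, T]
r7 m[φ5→A] = [T, F, F]
r7 m[φ6→E] = [F, F, T]
r7 m[φ7→P] = [T, F, T]
r7 m[φ8→C] = [F, T, F]
r7 m[B→φ0] = [T, F, F]
r7 m[B→φ1] = [T, F, F]
r7 m[B→φ2] = [T, T, F]
r7 m[A→φ0] = [T, F, F]
r7 m[A→φ4] = [T, F, F]
r7 m[A→φ5] = [T, F, T]
r7 m[C→φ3] = [F, T, F]
r7 m[C→φ8] = [T, T, F]
r7 m[E→φ2] = [F, F, T]
r7 m[E→φ6] = [F, T, T]
r7 m[N→φ4] = [T, T, T]
r7 m[P→φ1] = [F, F, T]
r7 m[P→φ3] = [T, F, T]
r7 m[P→φ7] = [F, F, T]
fixed point reached at round 7
b[P] = ⊗ incoming = [F, F, T]

b[P] = [F, F, T]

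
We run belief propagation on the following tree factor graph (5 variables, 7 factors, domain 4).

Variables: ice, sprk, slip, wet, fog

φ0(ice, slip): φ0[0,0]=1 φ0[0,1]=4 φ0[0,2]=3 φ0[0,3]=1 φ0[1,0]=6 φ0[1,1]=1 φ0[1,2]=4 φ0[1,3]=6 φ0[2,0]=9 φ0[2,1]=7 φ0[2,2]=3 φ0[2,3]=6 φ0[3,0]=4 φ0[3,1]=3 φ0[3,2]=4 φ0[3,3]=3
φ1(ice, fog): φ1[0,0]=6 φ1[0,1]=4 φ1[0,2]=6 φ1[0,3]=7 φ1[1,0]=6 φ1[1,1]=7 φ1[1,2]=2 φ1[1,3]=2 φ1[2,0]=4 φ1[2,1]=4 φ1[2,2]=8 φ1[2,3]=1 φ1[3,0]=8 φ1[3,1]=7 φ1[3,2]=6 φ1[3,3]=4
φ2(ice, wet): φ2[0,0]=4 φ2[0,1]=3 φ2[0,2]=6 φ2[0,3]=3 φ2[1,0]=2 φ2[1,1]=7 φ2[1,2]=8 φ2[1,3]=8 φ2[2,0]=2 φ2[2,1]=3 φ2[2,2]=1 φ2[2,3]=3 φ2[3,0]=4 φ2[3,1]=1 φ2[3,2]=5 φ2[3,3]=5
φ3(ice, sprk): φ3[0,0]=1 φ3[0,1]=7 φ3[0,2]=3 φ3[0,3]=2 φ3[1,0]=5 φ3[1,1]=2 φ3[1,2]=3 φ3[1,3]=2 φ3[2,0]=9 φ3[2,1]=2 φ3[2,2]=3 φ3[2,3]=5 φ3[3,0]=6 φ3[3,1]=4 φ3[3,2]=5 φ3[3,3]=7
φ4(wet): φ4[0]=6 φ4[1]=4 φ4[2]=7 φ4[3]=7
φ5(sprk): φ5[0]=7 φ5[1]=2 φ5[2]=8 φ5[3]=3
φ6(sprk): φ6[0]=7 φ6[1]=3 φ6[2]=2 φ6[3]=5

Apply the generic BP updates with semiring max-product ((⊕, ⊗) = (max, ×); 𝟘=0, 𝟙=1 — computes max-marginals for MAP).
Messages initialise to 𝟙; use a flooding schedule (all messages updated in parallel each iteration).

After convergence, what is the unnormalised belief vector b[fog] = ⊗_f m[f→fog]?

init: all messages = 𝟙 over 4 values
r1 m[φ0→ice] = [4, 6, 9, 4]
r1 m[φ0→slip] = [9, 7, 4, 6]
r1 m[φ1→ice] = [7, 7, 8, 8]
r1 m[φ1→fog] = [8, 7, 8, 7]
r1 m[φ2→ice] = [6, 8, 3, 5]
r1 m[φ2→wet] = [4, 7, 8, 8]
r1 m[φ3→ice] = [7, 5, 9, 7]
r1 m[φ3→sprk] = [9, 7, 5, 7]
r1 m[φ4→wet] = [6, 4, 7, 7]
r1 m[φ5→sprk] = [7, 2, 8, 3]
r1 m[φ6→sprk] = [7, 3, 2, 5]
r1 m[ice→φ0] = [1, 1, 1, 1]
r1 m[ice→φ1] = [1, 1, 1, 1]
r1 m[ice→φ2] = [1, 1, 1, 1]
r1 m[ice→φ3] = [1, 1, 1, 1]
r1 m[sprk→φ3] = [1, 1, 1, 1]
r1 m[sprk→φ5] = [1, 1, 1, 1]
r1 m[sprk→φ6] = [1, 1, 1, 1]
r1 m[slip→φ0] = [1, 1, 1, 1]
r1 m[wet→φ2] = [1, 1, 1, 1]
r1 m[wet→φ4] = [1, 1, 1, 1]
r1 m[fog→φ1] = [1, 1, 1, 1]
r2 m[φ0→ice] = [4, 6, 9, 4]
r2 m[φ0→slip] = [9, 7, 4, 6]
r2 m[φ1→ice] = [7, 7, 8, 8]
r2 m[φ1→fog] = [8, 7, 8, 7]
r2 m[φ2→ice] = [6, 8, 3, 5]
r2 m[φ2→wet] = [4, 7, 8, 8]
r2 m[φ3→ice] = [7, 5, 9, 7]
r2 m[φ3→sprk] = [9, 7, 5, 7]
r2 m[φ4→wet] = [6, 4, 7, 7]
r2 m[φ5→sprk] = [7, 2, 8, 3]
r2 m[φ6→sprk] = [7, 3, 2, 5]
r2 m[ice→φ0] = [294, 280, 216, 280]
r2 m[ice→φ1] = [168, 240, 243, 140]
r2 m[ice→φ2] = [196, 210, 648, 224]
r2 m[ice→φ3] = [168, 336, 216, 160]
r2 m[sprk→φ3] = [49, 6, 16, 15]
r2 m[sprk→φ5] = [63, 21, 10, 35]
r2 m[sprk→φ6] = [63, 14, 40, 21]
r2 m[slip→φ0] = [1, 1, 1, 1]
r2 m[wet→φ2] = [6, 4, 7, 7]
r2 m[wet→φ4] = [4, 7, 8, 8]
r2 m[fog→φ1] = [1, 1, 1, 1]
r3 m[φ0→ice] = [4, 6, 9, 4]
r3 m[φ0→slip] = [1944, 1512, 1120, 1680]
r3 m[φ1→ice] = [7, 7, 8, 8]
r3 m[φ1→fog] = [1440, 1680, 1944, 1176]
r3 m[φ2→ice] = [42, 56, 21, 35]
r3 m[φ2→wet] = [1296, 1944, 1680, 1944]
r3 m[φ3→ice] = [49, 245, 441, 294]
r3 m[φ3→sprk] = [1944, 1176, 1008, 1120]
r3 m[φ4→wet] = [6, 4, 7, 7]
r3 m[φ5→sprk] = [7, 2, 8, 3]
r3 m[φ6→sprk] = [7, 3, 2, 5]
r3 m[ice→φ0] = [294, 280, 216, 280]
r3 m[ice→φ1] = [168, 240, 243, 140]
r3 m[ice→φ2] = [196, 210, 648, 224]
r3 m[ice→φ3] = [168, 336, 216, 160]
r3 m[sprk→φ3] = [49, 6, 16, 15]
r3 m[sprk→φ5] = [63, 21, 10, 35]
r3 m[sprk→φ6] = [63, 14, 40, 21]
r3 m[slip→φ0] = [1, 1, 1, 1]
r3 m[wet→φ2] = [6, 4, 7, 7]
r3 m[wet→φ4] = [4, 7, 8, 8]
r3 m[fog→φ1] = [1, 1, 1, 1]
r4 m[φ0→ice] = [4, 6, 9, 4]
r4 m[φ0→slip] = [1944, 1512, 1120, 1680]
r4 m[φ1→ice] = [7, 7, 8, 8]
r4 m[φ1→fog] = [1440, 1680, 1944, 1176]
r4 m[φ2→ice] = [42, 56, 21, 35]
r4 m[φ2→wet] = [1296, 1944, 1680, 1944]
r4 m[φ3→ice] = [49, 245, 441, 294]
r4 m[φ3→sprk] = [1944, 1176, 1008, 1120]
r4 m[φ4→wet] = [6, 4, 7, 7]
r4 m[φ5→sprk] = [7, 2, 8, 3]
r4 m[φ6→sprk] = [7, 3, 2, 5]
r4 m[ice→φ0] = [14406, 96040, 74088, 82320]
r4 m[ice→φ1] = [8232, 82320, 83349, 41160]
r4 m[ice→φ2] = [1372, 10290, 31752, 9408]
r4 m[ice→φ3] = [1176, 2352, 1512, 1120]
r4 m[sprk→φ3] = [49, 6, 16, 15]
r4 m[sprk→φ5] = [13608, 3528, 2016, 5600]
r4 m[sprk→φ6] = [13608, 2352, 8064, 3360]
r4 m[slip→φ0] = [1, 1, 1, 1]
r4 m[wet→φ2] = [6, 4, 7, 7]
r4 m[wet→φ4] = [1296, 1944, 1680, 1944]
r4 m[fog→φ1] = [1, 1, 1, 1]
r5 m[φ0→ice] = [4, 6, 9, 4]
r5 m[φ0→slip] = [666792, 518616, 384160, 576240]
r5 m[φ1→ice] = [7, 7, 8, 8]
r5 m[φ1→fog] = [493920, 576240, 666792, 164640]
r5 m[φ2→ice] = [42, 56, 21, 35]
r5 m[φ2→wet] = [63504, 95256, 82320, 95256]
r5 m[φ3→ice] = [49, 245, 441, 294]
r5 m[φ3→sprk] = [13608, 8232, 7056, 7840]
r5 m[φ4→wet] = [6, 4, 7, 7]
r5 m[φ5→sprk] = [7, 2, 8, 3]
r5 m[φ6→sprk] = [7, 3, 2, 5]
r5 m[ice→φ0] = [14406, 96040, 74088, 82320]
r5 m[ice→φ1] = [8232, 82320, 83349, 41160]
r5 m[ice→φ2] = [1372, 10290, 31752, 9408]
r5 m[ice→φ3] = [1176, 2352, 1512, 1120]
r5 m[sprk→φ3] = [49, 6, 16, 15]
r5 m[sprk→φ5] = [13608, 3528, 2016, 5600]
r5 m[sprk→φ6] = [13608, 2352, 8064, 3360]
r5 m[slip→φ0] = [1, 1, 1, 1]
r5 m[wet→φ2] = [6, 4, 7, 7]
r5 m[wet→φ4] = [1296, 1944, 1680, 1944]
r5 m[fog→φ1] = [1, 1, 1, 1]
r6 m[φ0→ice] = [4, 6, 9, 4]
r6 m[φ0→slip] = [666792, 518616, 384160, 576240]
r6 m[φ1→ice] = [7, 7, 8, 8]
r6 m[φ1→fog] = [493920, 576240, 666792, 164640]
r6 m[φ2→ice] = [42, 56, 21, 35]
r6 m[φ2→wet] = [63504, 95256, 82320, 95256]
r6 m[φ3→ice] = [49, 245, 441, 294]
r6 m[φ3→sprk] = [13608, 8232, 7056, 7840]
r6 m[φ4→wet] = [6, 4, 7, 7]
r6 m[φ5→sprk] = [7, 2, 8, 3]
r6 m[φ6→sprk] = [7, 3, 2, 5]
r6 m[ice→φ0] = [14406, 96040, 74088, 82320]
r6 m[ice→φ1] = [8232, 82320, 83349, 41160]
r6 m[ice→φ2] = [1372, 10290, 31752, 9408]
r6 m[ice→φ3] = [1176, 2352, 1512, 1120]
r6 m[sprk→φ3] = [49, 6, 16, 15]
r6 m[sprk→φ5] = [95256, 24696, 14112, 39200]
r6 m[sprk→φ6] = [95256, 16464, 56448, 23520]
r6 m[slip→φ0] = [1, 1, 1, 1]
r6 m[wet→φ2] = [6, 4, 7, 7]
r6 m[wet→φ4] = [63504, 95256, 82320, 95256]
r6 m[fog→φ1] = [1, 1, 1, 1]
r7 m[φ0→ice] = [4, 6, 9, 4]
r7 m[φ0→slip] = [666792, 518616, 384160, 576240]
r7 m[φ1→ice] = [7, 7, 8, 8]
r7 m[φ1→fog] = [493920, 576240, 666792, 164640]
r7 m[φ2→ice] = [42, 56, 21, 35]
r7 m[φ2→wet] = [63504, 95256, 82320, 95256]
r7 m[φ3→ice] = [49, 245, 441, 294]
r7 m[φ3→sprk] = [13608, 8232, 7056, 7840]
r7 m[φ4→wet] = [6, 4, 7, 7]
r7 m[φ5→sprk] = [7, 2, 8, 3]
r7 m[φ6→sprk] = [7, 3, 2, 5]
r7 m[ice→φ0] = [14406, 96040, 74088, 82320]
r7 m[ice→φ1] = [8232, 82320, 83349, 41160]
r7 m[ice→φ2] = [1372, 10290, 31752, 9408]
r7 m[ice→φ3] = [1176, 2352, 1512, 1120]
r7 m[sprk→φ3] = [49, 6, 16, 15]
r7 m[sprk→φ5] = [95256, 24696, 14112, 39200]
r7 m[sprk→φ6] = [95256, 16464, 56448, 23520]
r7 m[slip→φ0] = [1, 1, 1, 1]
r7 m[wet→φ2] = [6, 4, 7, 7]
r7 m[wet→φ4] = [63504, 95256, 82320, 95256]
r7 m[fog→φ1] = [1, 1, 1, 1]
fixed point reached at round 7
b[fog] = ⊗ incoming = [493920, 576240, 666792, 164640]

b[fog] = [493920, 576240, 666792, 164640]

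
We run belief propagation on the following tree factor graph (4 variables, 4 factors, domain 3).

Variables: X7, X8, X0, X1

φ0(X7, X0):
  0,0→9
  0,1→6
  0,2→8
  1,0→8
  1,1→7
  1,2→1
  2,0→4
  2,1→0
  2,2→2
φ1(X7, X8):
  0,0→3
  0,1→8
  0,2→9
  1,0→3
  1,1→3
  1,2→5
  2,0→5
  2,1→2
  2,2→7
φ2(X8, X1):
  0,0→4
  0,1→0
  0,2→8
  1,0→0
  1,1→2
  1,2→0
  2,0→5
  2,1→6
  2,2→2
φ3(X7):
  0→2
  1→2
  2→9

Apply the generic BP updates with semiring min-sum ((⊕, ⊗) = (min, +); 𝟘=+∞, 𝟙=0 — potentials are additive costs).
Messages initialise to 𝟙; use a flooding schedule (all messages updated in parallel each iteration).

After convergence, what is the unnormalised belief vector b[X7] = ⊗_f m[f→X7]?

b[X7] = [11, 6, 11]

init: all messages = 𝟙 over 3 values
r1 m[φ0→X7] = [6, 1, 0]
r1 m[φ0→X0] = [4, 0, 1]
r1 m[φ1→X7] = [3, 3, 2]
r1 m[φ1→X8] = [3, 2, 5]
r1 m[φ2→X8] = [0, 0, 2]
r1 m[φ2→X1] = [0, 0, 0]
r1 m[φ3→X7] = [2, 2, 9]
r1 m[X7→φ0] = [0, 0, 0]
r1 m[X7→φ1] = [0, 0, 0]
r1 m[X7→φ3] = [0, 0, 0]
r1 m[X8→φ1] = [0, 0, 0]
r1 m[X8→φ2] = [0, 0, 0]
r1 m[X0→φ0] = [0, 0, 0]
r1 m[X1→φ2] = [0, 0, 0]
r2 m[φ0→X7] = [6, 1, 0]
r2 m[φ0→X0] = [4, 0, 1]
r2 m[φ1→X7] = [3, 3, 2]
r2 m[φ1→X8] = [3, 2, 5]
r2 m[φ2→X8] = [0, 0, 2]
r2 m[φ2→X1] = [0, 0, 0]
r2 m[φ3→X7] = [2, 2, 9]
r2 m[X7→φ0] = [5, 5, 11]
r2 m[X7→φ1] = [8, 3, 9]
r2 m[X7→φ3] = [9, 4, 2]
r2 m[X8→φ1] = [0, 0, 2]
r2 m[X8→φ2] = [3, 2, 5]
r2 m[X0→φ0] = [0, 0, 0]
r2 m[X1→φ2] = [0, 0, 0]
r3 m[φ0→X7] = [6, 1, 0]
r3 m[φ0→X0] = [13, 11, 6]
r3 m[φ1→X7] = [3, 3, 2]
r3 m[φ1→X8] = [6, 6, 8]
r3 m[φ2→X8] = [0, 0, 2]
r3 m[φ2→X1] = [2, 3, 2]
r3 m[φ3→X7] = [2, 2, 9]
r3 m[X7→φ0] = [5, 5, 11]
r3 m[X7→φ1] = [8, 3, 9]
r3 m[X7→φ3] = [9, 4, 2]
r3 m[X8→φ1] = [0, 0, 2]
r3 m[X8→φ2] = [3, 2, 5]
r3 m[X0→φ0] = [0, 0, 0]
r3 m[X1→φ2] = [0, 0, 0]
r4 m[φ0→X7] = [6, 1, 0]
r4 m[φ0→X0] = [13, 11, 6]
r4 m[φ1→X7] = [3, 3, 2]
r4 m[φ1→X8] = [6, 6, 8]
r4 m[φ2→X8] = [0, 0, 2]
r4 m[φ2→X1] = [2, 3, 2]
r4 m[φ3→X7] = [2, 2, 9]
r4 m[X7→φ0] = [5, 5, 11]
r4 m[X7→φ1] = [8, 3, 9]
r4 m[X7→φ3] = [9, 4, 2]
r4 m[X8→φ1] = [0, 0, 2]
r4 m[X8→φ2] = [6, 6, 8]
r4 m[X0→φ0] = [0, 0, 0]
r4 m[X1→φ2] = [0, 0, 0]
r5 m[φ0→X7] = [6, 1, 0]
r5 m[φ0→X0] = [13, 11, 6]
r5 m[φ1→X7] = [3, 3, 2]
r5 m[φ1→X8] = [6, 6, 8]
r5 m[φ2→X8] = [0, 0, 2]
r5 m[φ2→X1] = [6, 6, 6]
r5 m[φ3→X7] = [2, 2, 9]
r5 m[X7→φ0] = [5, 5, 11]
r5 m[X7→φ1] = [8, 3, 9]
r5 m[X7→φ3] = [9, 4, 2]
r5 m[X8→φ1] = [0, 0, 2]
r5 m[X8→φ2] = [6, 6, 8]
r5 m[X0→φ0] = [0, 0, 0]
r5 m[X1→φ2] = [0, 0, 0]
r6 m[φ0→X7] = [6, 1, 0]
r6 m[φ0→X0] = [13, 11, 6]
r6 m[φ1→X7] = [3, 3, 2]
r6 m[φ1→X8] = [6, 6, 8]
r6 m[φ2→X8] = [0, 0, 2]
r6 m[φ2→X1] = [6, 6, 6]
r6 m[φ3→X7] = [2, 2, 9]
r6 m[X7→φ0] = [5, 5, 11]
r6 m[X7→φ1] = [8, 3, 9]
r6 m[X7→φ3] = [9, 4, 2]
r6 m[X8→φ1] = [0, 0, 2]
r6 m[X8→φ2] = [6, 6, 8]
r6 m[X0→φ0] = [0, 0, 0]
r6 m[X1→φ2] = [0, 0, 0]
fixed point reached at round 6
b[X7] = ⊗ incoming = [11, 6, 11]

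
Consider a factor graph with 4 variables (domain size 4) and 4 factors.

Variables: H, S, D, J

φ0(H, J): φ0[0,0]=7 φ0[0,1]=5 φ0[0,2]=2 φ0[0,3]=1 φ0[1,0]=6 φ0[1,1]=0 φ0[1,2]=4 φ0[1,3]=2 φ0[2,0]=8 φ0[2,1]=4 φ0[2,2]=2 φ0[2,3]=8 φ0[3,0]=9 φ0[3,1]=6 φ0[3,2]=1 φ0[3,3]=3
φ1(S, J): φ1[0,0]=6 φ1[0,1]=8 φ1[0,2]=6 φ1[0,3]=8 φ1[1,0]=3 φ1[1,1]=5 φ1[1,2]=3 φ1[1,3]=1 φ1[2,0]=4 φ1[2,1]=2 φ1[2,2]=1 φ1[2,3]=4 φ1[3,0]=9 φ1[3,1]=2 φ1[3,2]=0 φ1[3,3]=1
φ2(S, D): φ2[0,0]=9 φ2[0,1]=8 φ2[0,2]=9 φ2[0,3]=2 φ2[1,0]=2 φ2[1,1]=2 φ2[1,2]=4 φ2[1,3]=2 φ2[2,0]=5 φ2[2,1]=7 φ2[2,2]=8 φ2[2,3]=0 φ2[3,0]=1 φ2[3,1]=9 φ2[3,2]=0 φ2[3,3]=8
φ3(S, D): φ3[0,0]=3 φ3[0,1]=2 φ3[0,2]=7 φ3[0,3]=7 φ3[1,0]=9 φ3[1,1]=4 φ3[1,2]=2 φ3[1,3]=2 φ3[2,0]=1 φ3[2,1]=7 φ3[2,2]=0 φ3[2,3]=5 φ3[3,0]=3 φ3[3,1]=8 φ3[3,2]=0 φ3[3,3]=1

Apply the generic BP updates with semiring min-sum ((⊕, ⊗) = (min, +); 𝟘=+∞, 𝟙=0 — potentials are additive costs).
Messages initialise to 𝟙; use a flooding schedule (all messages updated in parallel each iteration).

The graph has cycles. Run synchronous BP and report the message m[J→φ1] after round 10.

init: all messages = 𝟙 over 4 values
r1 m[φ0→H] = [1, 0, 2, 1]
r1 m[φ0→J] = [6, 0, 1, 1]
r1 m[φ1→S] = [6, 1, 1, 0]
r1 m[φ1→J] = [3, 2, 0, 1]
r1 m[φ2→S] = [2, 2, 0, 0]
r1 m[φ2→D] = [1, 2, 0, 0]
r1 m[φ3→S] = [2, 2, 0, 0]
r1 m[φ3→D] = [1, 2, 0, 1]
r1 m[H→φ0] = [0, 0, 0, 0]
r1 m[S→φ1] = [0, 0, 0, 0]
r1 m[S→φ2] = [0, 0, 0, 0]
r1 m[S→φ3] = [0, 0, 0, 0]
r1 m[D→φ2] = [0, 0, 0, 0]
r1 m[D→φ3] = [0, 0, 0, 0]
r1 m[J→φ0] = [0, 0, 0, 0]
r1 m[J→φ1] = [0, 0, 0, 0]
r2 m[φ0→H] = [1, 0, 2, 1]
r2 m[φ0→J] = [6, 0, 1, 1]
r2 m[φ1→S] = [6, 1, 1, 0]
r2 m[φ1→J] = [3, 2, 0, 1]
r2 m[φ2→S] = [2, 2, 0, 0]
r2 m[φ2→D] = [1, 2, 0, 0]
r2 m[φ3→S] = [2, 2, 0, 0]
r2 m[φ3→D] = [1, 2, 0, 1]
r2 m[H→φ0] = [0, 0, 0, 0]
r2 m[S→φ1] = [4, 4, 0, 0]
r2 m[S→φ2] = [8, 3, 1, 0]
r2 m[S→φ3] = [8, 3, 1, 0]
r2 m[D→φ2] = [1, 2, 0, 1]
r2 m[D→φ3] = [1, 2, 0, 0]
r2 m[J→φ0] = [3, 2, 0, 1]
r2 m[J→φ1] = [6, 0, 1, 1]
r3 m[φ0→H] = [2, 2, 2, 1]
r3 m[φ0→J] = [6, 0, 1, 1]
r3 m[φ1→S] = [7, 2, 2, 1]
r3 m[φ1→J] = [4, 2, 0, 1]
r3 m[φ2→S] = [3, 3, 1, 0]
r3 m[φ2→D] = [1, 5, 0, 1]
r3 m[φ3→S] = [4, 2, 0, 0]
r3 m[φ3→D] = [2, 7, 0, 1]
r3 m[H→φ0] = [0, 0, 0, 0]
r3 m[S→φ1] = [4, 4, 0, 0]
r3 m[S→φ2] = [8, 3, 1, 0]
r3 m[S→φ3] = [8, 3, 1, 0]
r3 m[D→φ2] = [1, 2, 0, 1]
r3 m[D→φ3] = [1, 2, 0, 0]
r3 m[J→φ0] = [3, 2, 0, 1]
r3 m[J→φ1] = [6, 0, 1, 1]
r4 m[φ0→H] = [2, 2, 2, 1]
r4 m[φ0→J] = [6, 0, 1, 1]
r4 m[φ1→S] = [7, 2, 2, 1]
r4 m[φ1→J] = [4, 2, 0, 1]
r4 m[φ2→S] = [3, 3, 1, 0]
r4 m[φ2→D] = [1, 5, 0, 1]
r4 m[φ3→S] = [4, 2, 0, 0]
r4 m[φ3→D] = [2, 7, 0, 1]
r4 m[H→φ0] = [0, 0, 0, 0]
r4 m[S→φ1] = [7, 5, 1, 0]
r4 m[S→φ2] = [11, 4, 2, 1]
r4 m[S→φ3] = [10, 5, 3, 1]
r4 m[D→φ2] = [2, 7, 0, 1]
r4 m[D→φ3] = [1, 5, 0, 1]
r4 m[J→φ0] = [4, 2, 0, 1]
r4 m[J→φ1] = [6, 0, 1, 1]
r5 m[φ0→H] = [2, 2, 2, 1]
r5 m[φ0→J] = [6, 0, 1, 1]
r5 m[φ1→S] = [7, 2, 2, 1]
r5 m[φ1→J] = [5, 2, 0, 1]
r5 m[φ2→S] = [3, 3, 1, 0]
r5 m[φ2→D] = [2, 6, 1, 2]
r5 m[φ3→S] = [4, 2, 0, 0]
r5 m[φ3→D] = [4, 9, 1, 2]
r5 m[H→φ0] = [0, 0, 0, 0]
r5 m[S→φ1] = [7, 5, 1, 0]
r5 m[S→φ2] = [11, 4, 2, 1]
r5 m[S→φ3] = [10, 5, 3, 1]
r5 m[D→φ2] = [2, 7, 0, 1]
r5 m[D→φ3] = [1, 5, 0, 1]
r5 m[J→φ0] = [4, 2, 0, 1]
r5 m[J→φ1] = [6, 0, 1, 1]
r6 m[φ0→H] = [2, 2, 2, 1]
r6 m[φ0→J] = [6, 0, 1, 1]
r6 m[φ1→S] = [7, 2, 2, 1]
r6 m[φ1→J] = [5, 2, 0, 1]
r6 m[φ2→S] = [3, 3, 1, 0]
r6 m[φ2→D] = [2, 6, 1, 2]
r6 m[φ3→S] = [4, 2, 0, 0]
r6 m[φ3→D] = [4, 9, 1, 2]
r6 m[H→φ0] = [0, 0, 0, 0]
r6 m[S→φ1] = [7, 5, 1, 0]
r6 m[S→φ2] = [11, 4, 2, 1]
r6 m[S→φ3] = [10, 5, 3, 1]
r6 m[D→φ2] = [4, 9, 1, 2]
r6 m[D→φ3] = [2, 6, 1, 2]
r6 m[J→φ0] = [5, 2, 0, 1]
r6 m[J→φ1] = [6, 0, 1, 1]
r7 m[φ0→H] = [2, 2, 2, 1]
r7 m[φ0→J] = [6, 0, 1, 1]
r7 m[φ1→S] = [7, 2, 2, 1]
r7 m[φ1→J] = [5, 2, 0, 1]
r7 m[φ2→S] = [4, 4, 2, 1]
r7 m[φ2→D] = [2, 6, 1, 2]
r7 m[φ3→S] = [5, 3, 1, 1]
r7 m[φ3→D] = [4, 9, 1, 2]
r7 m[H→φ0] = [0, 0, 0, 0]
r7 m[S→φ1] = [7, 5, 1, 0]
r7 m[S→φ2] = [11, 4, 2, 1]
r7 m[S→φ3] = [10, 5, 3, 1]
r7 m[D→φ2] = [4, 9, 1, 2]
r7 m[D→φ3] = [2, 6, 1, 2]
r7 m[J→φ0] = [5, 2, 0, 1]
r7 m[J→φ1] = [6, 0, 1, 1]
r8 m[φ0→H] = [2, 2, 2, 1]
r8 m[φ0→J] = [6, 0, 1, 1]
r8 m[φ1→S] = [7, 2, 2, 1]
r8 m[φ1→J] = [5, 2, 0, 1]
r8 m[φ2→S] = [4, 4, 2, 1]
r8 m[φ2→D] = [2, 6, 1, 2]
r8 m[φ3→S] = [5, 3, 1, 1]
r8 m[φ3→D] = [4, 9, 1, 2]
r8 m[H→φ0] = [0, 0, 0, 0]
r8 m[S→φ1] = [9, 7, 3, 2]
r8 m[S→φ2] = [12, 5, 3, 2]
r8 m[S→φ3] = [11, 6, 4, 2]
r8 m[D→φ2] = [4, 9, 1, 2]
r8 m[D→φ3] = [2, 6, 1, 2]
r8 m[J→φ0] = [5, 2, 0, 1]
r8 m[J→φ1] = [6, 0, 1, 1]
r9 m[φ0→H] = [2, 2, 2, 1]
r9 m[φ0→J] = [6, 0, 1, 1]
r9 m[φ1→S] = [7, 2, 2, 1]
r9 m[φ1→J] = [7, 4, 2, 3]
r9 m[φ2→S] = [4, 4, 2, 1]
r9 m[φ2→D] = [3, 7, 2, 3]
r9 m[φ3→S] = [5, 3, 1, 1]
r9 m[φ3→D] = [5, 10, 2, 3]
r9 m[H→φ0] = [0, 0, 0, 0]
r9 m[S→φ1] = [9, 7, 3, 2]
r9 m[S→φ2] = [12, 5, 3, 2]
r9 m[S→φ3] = [11, 6, 4, 2]
r9 m[D→φ2] = [4, 9, 1, 2]
r9 m[D→φ3] = [2, 6, 1, 2]
r9 m[J→φ0] = [5, 2, 0, 1]
r9 m[J→φ1] = [6, 0, 1, 1]
r10 m[φ0→H] = [2, 2, 2, 1]
r10 m[φ0→J] = [6, 0, 1, 1]
r10 m[φ1→S] = [7, 2, 2, 1]
r10 m[φ1→J] = [7, 4, 2, 3]
r10 m[φ2→S] = [4, 4, 2, 1]
r10 m[φ2→D] = [3, 7, 2, 3]
r10 m[φ3→S] = [5, 3, 1, 1]
r10 m[φ3→D] = [5, 10, 2, 3]
r10 m[H→φ0] = [0, 0, 0, 0]
r10 m[S→φ1] = [9, 7, 3, 2]
r10 m[S→φ2] = [12, 5, 3, 2]
r10 m[S→φ3] = [11, 6, 4, 2]
r10 m[D→φ2] = [5, 10, 2, 3]
r10 m[D→φ3] = [3, 7, 2, 3]
r10 m[J→φ0] = [7, 4, 2, 3]
r10 m[J→φ1] = [6, 0, 1, 1]

message @ round 10 = [6, 0, 1, 1]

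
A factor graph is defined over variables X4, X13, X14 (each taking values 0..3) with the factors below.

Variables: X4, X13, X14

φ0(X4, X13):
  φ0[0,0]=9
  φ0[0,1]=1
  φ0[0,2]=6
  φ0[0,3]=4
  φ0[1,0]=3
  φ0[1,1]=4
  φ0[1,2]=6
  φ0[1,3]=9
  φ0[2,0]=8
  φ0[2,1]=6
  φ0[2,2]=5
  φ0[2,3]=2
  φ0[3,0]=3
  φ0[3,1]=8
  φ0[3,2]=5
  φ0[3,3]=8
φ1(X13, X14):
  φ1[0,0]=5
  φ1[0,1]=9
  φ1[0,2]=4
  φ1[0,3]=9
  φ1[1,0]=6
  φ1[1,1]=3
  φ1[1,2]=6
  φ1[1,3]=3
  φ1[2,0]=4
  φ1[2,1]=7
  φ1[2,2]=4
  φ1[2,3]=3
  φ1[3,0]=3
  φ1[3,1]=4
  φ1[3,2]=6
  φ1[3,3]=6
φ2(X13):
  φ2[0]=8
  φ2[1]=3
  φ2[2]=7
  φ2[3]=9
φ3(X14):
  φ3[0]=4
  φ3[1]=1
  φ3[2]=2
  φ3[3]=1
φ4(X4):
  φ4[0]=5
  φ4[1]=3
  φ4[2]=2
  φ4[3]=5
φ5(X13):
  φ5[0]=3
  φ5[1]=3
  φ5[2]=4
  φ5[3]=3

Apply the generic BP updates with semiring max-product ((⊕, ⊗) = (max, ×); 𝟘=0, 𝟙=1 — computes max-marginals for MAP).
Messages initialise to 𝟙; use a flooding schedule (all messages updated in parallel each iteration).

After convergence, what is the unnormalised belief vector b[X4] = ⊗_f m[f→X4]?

init: all messages = 𝟙 over 4 values
r1 m[φ0→X4] = [9, 9, 8, 8]
r1 m[φ0→X13] = [9, 8, 6, 9]
r1 m[φ1→X13] = [9, 6, 7, 6]
r1 m[φ1→X14] = [6, 9, 6, 9]
r1 m[φ2→X13] = [8, 3, 7, 9]
r1 m[φ3→X14] = [4, 1, 2, 1]
r1 m[φ4→X4] = [5, 3, 2, 5]
r1 m[φ5→X13] = [3, 3, 4, 3]
r1 m[X4→φ0] = [1, 1, 1, 1]
r1 m[X4→φ4] = [1, 1, 1, 1]
r1 m[X13→φ0] = [1, 1, 1, 1]
r1 m[X13→φ1] = [1, 1, 1, 1]
r1 m[X13→φ2] = [1, 1, 1, 1]
r1 m[X13→φ5] = [1, 1, 1, 1]
r1 m[X14→φ1] = [1, 1, 1, 1]
r1 m[X14→φ3] = [1, 1, 1, 1]
r2 m[φ0→X4] = [9, 9, 8, 8]
r2 m[φ0→X13] = [9, 8, 6, 9]
r2 m[φ1→X13] = [9, 6, 7, 6]
r2 m[φ1→X14] = [6, 9, 6, 9]
r2 m[φ2→X13] = [8, 3, 7, 9]
r2 m[φ3→X14] = [4, 1, 2, 1]
r2 m[φ4→X4] = [5, 3, 2, 5]
r2 m[φ5→X13] = [3, 3, 4, 3]
r2 m[X4→φ0] = [5, 3, 2, 5]
r2 m[X4→φ4] = [9, 9, 8, 8]
r2 m[X13→φ0] = [216, 54, 196, 162]
r2 m[X13→φ1] = [216, 72, 168, 243]
r2 m[X13→φ2] = [243, 144, 168, 162]
r2 m[X13→φ5] = [648, 144, 294, 486]
r2 m[X14→φ1] = [4, 1, 2, 1]
r2 m[X14→φ3] = [6, 9, 6, 9]
r3 m[φ0→X4] = [1944, 1458, 1728, 1296]
r3 m[φ0→X13] = [45, 40, 30, 40]
r3 m[φ1→X13] = [20, 24, 16, 12]
r3 m[φ1→X14] = [1080, 1944, 1458, 1944]
r3 m[φ2→X13] = [8, 3, 7, 9]
r3 m[φ3→X14] = [4, 1, 2, 1]
r3 m[φ4→X4] = [5, 3, 2, 5]
r3 m[φ5→X13] = [3, 3, 4, 3]
r3 m[X4→φ0] = [5, 3, 2, 5]
r3 m[X4→φ4] = [9, 9, 8, 8]
r3 m[X13→φ0] = [216, 54, 196, 162]
r3 m[X13→φ1] = [216, 72, 168, 243]
r3 m[X13→φ2] = [243, 144, 168, 162]
r3 m[X13→φ5] = [648, 144, 294, 486]
r3 m[X14→φ1] = [4, 1, 2, 1]
r3 m[X14→φ3] = [6, 9, 6, 9]
r4 m[φ0→X4] = [1944, 1458, 1728, 1296]
r4 m[φ0→X13] = [45, 40, 30, 40]
r4 m[φ1→X13] = [20, 24, 16, 12]
r4 m[φ1→X14] = [1080, 1944, 1458, 1944]
r4 m[φ2→X13] = [8, 3, 7, 9]
r4 m[φ3→X14] = [4, 1, 2, 1]
r4 m[φ4→X4] = [5, 3, 2, 5]
r4 m[φ5→X13] = [3, 3, 4, 3]
r4 m[X4→φ0] = [5, 3, 2, 5]
r4 m[X4→φ4] = [1944, 1458, 1728, 1296]
r4 m[X13→φ0] = [480, 216, 448, 324]
r4 m[X13→φ1] = [1080, 360, 840, 1080]
r4 m[X13→φ2] = [2700, 2880, 1920, 1440]
r4 m[X13→φ5] = [7200, 2880, 3360, 4320]
r4 m[X14→φ1] = [4, 1, 2, 1]
r4 m[X14→φ3] = [1080, 1944, 1458, 1944]
r5 m[φ0→X4] = [4320, 2916, 3840, 2592]
r5 m[φ0→X13] = [45, 40, 30, 40]
r5 m[φ1→X13] = [20, 24, 16, 12]
r5 m[φ1→X14] = [5400, 9720, 6480, 9720]
r5 m[φ2→X13] = [8, 3, 7, 9]
r5 m[φ3→X14] = [4, 1, 2, 1]
r5 m[φ4→X4] = [5, 3, 2, 5]
r5 m[φ5→X13] = [3, 3, 4, 3]
r5 m[X4→φ0] = [5, 3, 2, 5]
r5 m[X4→φ4] = [1944, 1458, 1728, 1296]
r5 m[X13→φ0] = [480, 216, 448, 324]
r5 m[X13→φ1] = [1080, 360, 840, 1080]
r5 m[X13→φ2] = [2700, 2880, 1920, 1440]
r5 m[X13→φ5] = [7200, 2880, 3360, 4320]
r5 m[X14→φ1] = [4, 1, 2, 1]
r5 m[X14→φ3] = [1080, 1944, 1458, 1944]
r6 m[φ0→X4] = [4320, 2916, 3840, 2592]
r6 m[φ0→X13] = [45, 40, 30, 40]
r6 m[φ1→X13] = [20, 24, 16, 12]
r6 m[φ1→X14] = [5400, 9720, 6480, 9720]
r6 m[φ2→X13] = [8, 3, 7, 9]
r6 m[φ3→X14] = [4, 1, 2, 1]
r6 m[φ4→X4] = [5, 3, 2, 5]
r6 m[φ5→X13] = [3, 3, 4, 3]
r6 m[X4→φ0] = [5, 3, 2, 5]
r6 m[X4→φ4] = [4320, 2916, 3840, 2592]
r6 m[X13→φ0] = [480, 216, 448, 324]
r6 m[X13→φ1] = [1080, 360, 840, 1080]
r6 m[X13→φ2] = [2700, 2880, 1920, 1440]
r6 m[X13→φ5] = [7200, 2880, 3360, 4320]
r6 m[X14→φ1] = [4, 1, 2, 1]
r6 m[X14→φ3] = [5400, 9720, 6480, 9720]
r7 m[φ0→X4] = [4320, 2916, 3840, 2592]
r7 m[φ0→X13] = [45, 40, 30, 40]
r7 m[φ1→X13] = [20, 24, 16, 12]
r7 m[φ1→X14] = [5400, 9720, 6480, 9720]
r7 m[φ2→X13] = [8, 3, 7, 9]
r7 m[φ3→X14] = [4, 1, 2, 1]
r7 m[φ4→X4] = [5, 3, 2, 5]
r7 m[φ5→X13] = [3, 3, 4, 3]
r7 m[X4→φ0] = [5, 3, 2, 5]
r7 m[X4→φ4] = [4320, 2916, 3840, 2592]
r7 m[X13→φ0] = [480, 216, 448, 324]
r7 m[X13→φ1] = [1080, 360, 840, 1080]
r7 m[X13→φ2] = [2700, 2880, 1920, 1440]
r7 m[X13→φ5] = [7200, 2880, 3360, 4320]
r7 m[X14→φ1] = [4, 1, 2, 1]
r7 m[X14→φ3] = [5400, 9720, 6480, 9720]
fixed point reached at round 7
b[X4] = ⊗ incoming = [21600, 8748, 7680, 12960]

b[X4] = [21600, 8748, 7680, 12960]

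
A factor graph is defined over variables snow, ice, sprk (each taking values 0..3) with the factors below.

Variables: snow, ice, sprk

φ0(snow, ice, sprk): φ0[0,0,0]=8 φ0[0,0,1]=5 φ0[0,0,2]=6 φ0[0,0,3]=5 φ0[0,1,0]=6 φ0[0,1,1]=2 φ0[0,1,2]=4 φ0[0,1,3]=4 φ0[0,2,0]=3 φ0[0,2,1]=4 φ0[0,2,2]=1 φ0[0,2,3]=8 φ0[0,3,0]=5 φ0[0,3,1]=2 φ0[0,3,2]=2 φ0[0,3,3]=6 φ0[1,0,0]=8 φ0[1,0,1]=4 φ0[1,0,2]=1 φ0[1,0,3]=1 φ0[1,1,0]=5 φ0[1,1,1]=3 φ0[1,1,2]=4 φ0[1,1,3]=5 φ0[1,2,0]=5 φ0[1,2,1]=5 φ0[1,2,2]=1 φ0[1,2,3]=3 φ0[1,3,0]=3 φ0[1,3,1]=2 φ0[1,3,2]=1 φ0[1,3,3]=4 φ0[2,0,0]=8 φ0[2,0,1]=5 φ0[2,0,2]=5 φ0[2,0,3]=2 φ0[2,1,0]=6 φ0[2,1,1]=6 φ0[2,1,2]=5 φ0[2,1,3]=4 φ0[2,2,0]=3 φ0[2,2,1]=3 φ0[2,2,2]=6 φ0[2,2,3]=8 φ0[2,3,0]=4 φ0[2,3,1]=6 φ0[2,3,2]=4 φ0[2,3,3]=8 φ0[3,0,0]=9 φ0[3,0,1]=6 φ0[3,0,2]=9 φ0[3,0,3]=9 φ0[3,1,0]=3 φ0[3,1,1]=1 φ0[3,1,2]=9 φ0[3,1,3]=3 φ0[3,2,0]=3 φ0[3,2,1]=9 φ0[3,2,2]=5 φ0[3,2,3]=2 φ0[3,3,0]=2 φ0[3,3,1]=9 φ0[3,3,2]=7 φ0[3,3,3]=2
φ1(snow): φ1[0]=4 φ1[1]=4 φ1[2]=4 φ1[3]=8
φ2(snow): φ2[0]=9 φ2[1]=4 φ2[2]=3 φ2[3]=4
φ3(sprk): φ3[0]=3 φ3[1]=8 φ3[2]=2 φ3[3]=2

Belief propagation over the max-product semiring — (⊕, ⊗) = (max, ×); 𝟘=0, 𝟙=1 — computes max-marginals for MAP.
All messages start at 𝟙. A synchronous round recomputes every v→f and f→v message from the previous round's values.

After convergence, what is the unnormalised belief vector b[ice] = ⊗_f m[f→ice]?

b[ice] = [1536, 648, 2304, 2304]

init: all messages = 𝟙 over 4 values
r1 m[φ0→snow] = [8, 8, 8, 9]
r1 m[φ0→ice] = [9, 9, 9, 9]
r1 m[φ0→sprk] = [9, 9, 9, 9]
r1 m[φ1→snow] = [4, 4, 4, 8]
r1 m[φ2→snow] = [9, 4, 3, 4]
r1 m[φ3→sprk] = [3, 8, 2, 2]
r1 m[snow→φ0] = [1, 1, 1, 1]
r1 m[snow→φ1] = [1, 1, 1, 1]
r1 m[snow→φ2] = [1, 1, 1, 1]
r1 m[ice→φ0] = [1, 1, 1, 1]
r1 m[sprk→φ0] = [1, 1, 1, 1]
r1 m[sprk→φ3] = [1, 1, 1, 1]
r2 m[φ0→snow] = [8, 8, 8, 9]
r2 m[φ0→ice] = [9, 9, 9, 9]
r2 m[φ0→sprk] = [9, 9, 9, 9]
r2 m[φ1→snow] = [4, 4, 4, 8]
r2 m[φ2→snow] = [9, 4, 3, 4]
r2 m[φ3→sprk] = [3, 8, 2, 2]
r2 m[snow→φ0] = [36, 16, 12, 32]
r2 m[snow→φ1] = [72, 32, 24, 36]
r2 m[snow→φ2] = [32, 32, 32, 72]
r2 m[ice→φ0] = [1, 1, 1, 1]
r2 m[sprk→φ0] = [3, 8, 2, 2]
r2 m[sprk→φ3] = [9, 9, 9, 9]
r3 m[φ0→snow] = [40, 40, 48, 72]
r3 m[φ0→ice] = [1536, 648, 2304, 2304]
r3 m[φ0→sprk] = [288, 288, 288, 288]
r3 m[φ1→snow] = [4, 4, 4, 8]
r3 m[φ2→snow] = [9, 4, 3, 4]
r3 m[φ3→sprk] = [3, 8, 2, 2]
r3 m[snow→φ0] = [36, 16, 12, 32]
r3 m[snow→φ1] = [72, 32, 24, 36]
r3 m[snow→φ2] = [32, 32, 32, 72]
r3 m[ice→φ0] = [1, 1, 1, 1]
r3 m[sprk→φ0] = [3, 8, 2, 2]
r3 m[sprk→φ3] = [9, 9, 9, 9]
r4 m[φ0→snow] = [40, 40, 48, 72]
r4 m[φ0→ice] = [1536, 648, 2304, 2304]
r4 m[φ0→sprk] = [288, 288, 288, 288]
r4 m[φ1→snow] = [4, 4, 4, 8]
r4 m[φ2→snow] = [9, 4, 3, 4]
r4 m[φ3→sprk] = [3, 8, 2, 2]
r4 m[snow→φ0] = [36, 16, 12, 32]
r4 m[snow→φ1] = [360, 160, 144, 288]
r4 m[snow→φ2] = [160, 160, 192, 576]
r4 m[ice→φ0] = [1, 1, 1, 1]
r4 m[sprk→φ0] = [3, 8, 2, 2]
r4 m[sprk→φ3] = [288, 288, 288, 288]
r5 m[φ0→snow] = [40, 40, 48, 72]
r5 m[φ0→ice] = [1536, 648, 2304, 2304]
r5 m[φ0→sprk] = [288, 288, 288, 288]
r5 m[φ1→snow] = [4, 4, 4, 8]
r5 m[φ2→snow] = [9, 4, 3, 4]
r5 m[φ3→sprk] = [3, 8, 2, 2]
r5 m[snow→φ0] = [36, 16, 12, 32]
r5 m[snow→φ1] = [360, 160, 144, 288]
r5 m[snow→φ2] = [160, 160, 192, 576]
r5 m[ice→φ0] = [1, 1, 1, 1]
r5 m[sprk→φ0] = [3, 8, 2, 2]
r5 m[sprk→φ3] = [288, 288, 288, 288]
fixed point reached at round 5
b[ice] = ⊗ incoming = [1536, 648, 2304, 2304]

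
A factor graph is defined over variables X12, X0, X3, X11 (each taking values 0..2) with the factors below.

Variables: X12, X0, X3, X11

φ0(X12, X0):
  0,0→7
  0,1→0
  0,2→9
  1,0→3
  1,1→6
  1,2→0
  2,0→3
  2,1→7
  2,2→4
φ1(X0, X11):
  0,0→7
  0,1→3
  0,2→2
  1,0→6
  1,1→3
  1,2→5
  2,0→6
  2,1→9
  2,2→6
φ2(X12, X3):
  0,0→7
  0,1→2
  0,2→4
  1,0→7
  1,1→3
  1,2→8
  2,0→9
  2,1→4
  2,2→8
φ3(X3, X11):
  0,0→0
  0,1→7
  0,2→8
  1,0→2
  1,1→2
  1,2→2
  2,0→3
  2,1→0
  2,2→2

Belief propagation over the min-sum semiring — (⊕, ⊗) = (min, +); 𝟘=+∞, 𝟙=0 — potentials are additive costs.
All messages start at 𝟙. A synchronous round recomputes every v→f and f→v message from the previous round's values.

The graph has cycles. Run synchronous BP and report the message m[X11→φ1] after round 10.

message @ round 10 = [7, 7, 7]

init: all messages = 𝟙 over 3 values
r1 m[φ0→X12] = [0, 0, 3]
r1 m[φ0→X0] = [3, 0, 0]
r1 m[φ1→X0] = [2, 3, 6]
r1 m[φ1→X11] = [6, 3, 2]
r1 m[φ2→X12] = [2, 3, 4]
r1 m[φ2→X3] = [7, 2, 4]
r1 m[φ3→X3] = [0, 2, 0]
r1 m[φ3→X11] = [0, 0, 2]
r1 m[X12→φ0] = [0, 0, 0]
r1 m[X12→φ2] = [0, 0, 0]
r1 m[X0→φ0] = [0, 0, 0]
r1 m[X0→φ1] = [0, 0, 0]
r1 m[X3→φ2] = [0, 0, 0]
r1 m[X3→φ3] = [0, 0, 0]
r1 m[X11→φ1] = [0, 0, 0]
r1 m[X11→φ3] = [0, 0, 0]
r2 m[φ0→X12] = [0, 0, 3]
r2 m[φ0→X0] = [3, 0, 0]
r2 m[φ1→X0] = [2, 3, 6]
r2 m[φ1→X11] = [6, 3, 2]
r2 m[φ2→X12] = [2, 3, 4]
r2 m[φ2→X3] = [7, 2, 4]
r2 m[φ3→X3] = [0, 2, 0]
r2 m[φ3→X11] = [0, 0, 2]
r2 m[X12→φ0] = [2, 3, 4]
r2 m[X12→φ2] = [0, 0, 3]
r2 m[X0→φ0] = [2, 3, 6]
r2 m[X0→φ1] = [3, 0, 0]
r2 m[X3→φ2] = [0, 2, 0]
r2 m[X3→φ3] = [7, 2, 4]
r2 m[X11→φ1] = [0, 0, 2]
r2 m[X11→φ3] = [6, 3, 2]
r3 m[φ0→X12] = [3, 5, 5]
r3 m[φ0→X0] = [6, 2, 3]
r3 m[φ1→X0] = [3, 3, 6]
r3 m[φ1→X11] = [6, 3, 5]
r3 m[φ2→X12] = [4, 5, 6]
r3 m[φ2→X3] = [7, 2, 4]
r3 m[φ3→X3] = [6, 4, 3]
r3 m[φ3→X11] = [4, 4, 4]
r3 m[X12→φ0] = [2, 3, 4]
r3 m[X12→φ2] = [0, 0, 3]
r3 m[X0→φ0] = [2, 3, 6]
r3 m[X0→φ1] = [3, 0, 0]
r3 m[X3→φ2] = [0, 2, 0]
r3 m[X3→φ3] = [7, 2, 4]
r3 m[X11→φ1] = [0, 0, 2]
r3 m[X11→φ3] = [6, 3, 2]
r4 m[φ0→X12] = [3, 5, 5]
r4 m[φ0→X0] = [6, 2, 3]
r4 m[φ1→X0] = [3, 3, 6]
r4 m[φ1→X11] = [6, 3, 5]
r4 m[φ2→X12] = [4, 5, 6]
r4 m[φ2→X3] = [7, 2, 4]
r4 m[φ3→X3] = [6, 4, 3]
r4 m[φ3→X11] = [4, 4, 4]
r4 m[X12→φ0] = [4, 5, 6]
r4 m[X12→φ2] = [3, 5, 5]
r4 m[X0→φ0] = [3, 3, 6]
r4 m[X0→φ1] = [6, 2, 3]
r4 m[X3→φ2] = [6, 4, 3]
r4 m[X3→φ3] = [7, 2, 4]
r4 m[X11→φ1] = [4, 4, 4]
r4 m[X11→φ3] = [6, 3, 5]
r5 m[φ0→X12] = [3, 6, 6]
r5 m[φ0→X0] = [8, 4, 5]
r5 m[φ1→X0] = [6, 7, 10]
r5 m[φ1→X11] = [8, 5, 7]
r5 m[φ2→X12] = [6, 7, 8]
r5 m[φ2→X3] = [10, 5, 7]
r5 m[φ3→X3] = [6, 5, 3]
r5 m[φ3→X11] = [4, 4, 4]
r5 m[X12→φ0] = [4, 5, 6]
r5 m[X12→φ2] = [3, 5, 5]
r5 m[X0→φ0] = [3, 3, 6]
r5 m[X0→φ1] = [6, 2, 3]
r5 m[X3→φ2] = [6, 4, 3]
r5 m[X3→φ3] = [7, 2, 4]
r5 m[X11→φ1] = [4, 4, 4]
r5 m[X11→φ3] = [6, 3, 5]
r6 m[φ0→X12] = [3, 6, 6]
r6 m[φ0→X0] = [8, 4, 5]
r6 m[φ1→X0] = [6, 7, 10]
r6 m[φ1→X11] = [8, 5, 7]
r6 m[φ2→X12] = [6, 7, 8]
r6 m[φ2→X3] = [10, 5, 7]
r6 m[φ3→X3] = [6, 5, 3]
r6 m[φ3→X11] = [4, 4, 4]
r6 m[X12→φ0] = [6, 7, 8]
r6 m[X12→φ2] = [3, 6, 6]
r6 m[X0→φ0] = [6, 7, 10]
r6 m[X0→φ1] = [8, 4, 5]
r6 m[X3→φ2] = [6, 5, 3]
r6 m[X3→φ3] = [10, 5, 7]
r6 m[X11→φ1] = [4, 4, 4]
r6 m[X11→φ3] = [8, 5, 7]
r7 m[φ0→X12] = [7, 9, 9]
r7 m[φ0→X0] = [10, 6, 7]
r7 m[φ1→X0] = [6, 7, 10]
r7 m[φ1→X11] = [10, 7, 9]
r7 m[φ2→X12] = [7, 8, 9]
r7 m[φ2→X3] = [10, 5, 7]
r7 m[φ3→X3] = [8, 7, 5]
r7 m[φ3→X11] = [7, 7, 7]
r7 m[X12→φ0] = [6, 7, 8]
r7 m[X12→φ2] = [3, 6, 6]
r7 m[X0→φ0] = [6, 7, 10]
r7 m[X0→φ1] = [8, 4, 5]
r7 m[X3→φ2] = [6, 5, 3]
r7 m[X3→φ3] = [10, 5, 7]
r7 m[X11→φ1] = [4, 4, 4]
r7 m[X11→φ3] = [8, 5, 7]
r8 m[φ0→X12] = [7, 9, 9]
r8 m[φ0→X0] = [10, 6, 7]
r8 m[φ1→X0] = [6, 7, 10]
r8 m[φ1→X11] = [10, 7, 9]
r8 m[φ2→X12] = [7, 8, 9]
r8 m[φ2→X3] = [10, 5, 7]
r8 m[φ3→X3] = [8, 7, 5]
r8 m[φ3→X11] = [7, 7, 7]
r8 m[X12→φ0] = [7, 8, 9]
r8 m[X12→φ2] = [7, 9, 9]
r8 m[X0→φ0] = [6, 7, 10]
r8 m[X0→φ1] = [10, 6, 7]
r8 m[X3→φ2] = [8, 7, 5]
r8 m[X3→φ3] = [10, 5, 7]
r8 m[X11→φ1] = [7, 7, 7]
r8 m[X11→φ3] = [10, 7, 9]
r9 m[φ0→X12] = [7, 9, 9]
r9 m[φ0→X0] = [11, 7, 8]
r9 m[φ1→X0] = [9, 10, 13]
r9 m[φ1→X11] = [12, 9, 11]
r9 m[φ2→X12] = [9, 10, 11]
r9 m[φ2→X3] = [14, 9, 11]
r9 m[φ3→X3] = [10, 9, 7]
r9 m[φ3→X11] = [7, 7, 7]
r9 m[X12→φ0] = [7, 8, 9]
r9 m[X12→φ2] = [7, 9, 9]
r9 m[X0→φ0] = [6, 7, 10]
r9 m[X0→φ1] = [10, 6, 7]
r9 m[X3→φ2] = [8, 7, 5]
r9 m[X3→φ3] = [10, 5, 7]
r9 m[X11→φ1] = [7, 7, 7]
r9 m[X11→φ3] = [10, 7, 9]
r10 m[φ0→X12] = [7, 9, 9]
r10 m[φ0→X0] = [11, 7, 8]
r10 m[φ1→X0] = [9, 10, 13]
r10 m[φ1→X11] = [12, 9, 11]
r10 m[φ2→X12] = [9, 10, 11]
r10 m[φ2→X3] = [14, 9, 11]
r10 m[φ3→X3] = [10, 9, 7]
r10 m[φ3→X11] = [7, 7, 7]
r10 m[X12→φ0] = [9, 10, 11]
r10 m[X12→φ2] = [7, 9, 9]
r10 m[X0→φ0] = [9, 10, 13]
r10 m[X0→φ1] = [11, 7, 8]
r10 m[X3→φ2] = [10, 9, 7]
r10 m[X3→φ3] = [14, 9, 11]
r10 m[X11→φ1] = [7, 7, 7]
r10 m[X11→φ3] = [12, 9, 11]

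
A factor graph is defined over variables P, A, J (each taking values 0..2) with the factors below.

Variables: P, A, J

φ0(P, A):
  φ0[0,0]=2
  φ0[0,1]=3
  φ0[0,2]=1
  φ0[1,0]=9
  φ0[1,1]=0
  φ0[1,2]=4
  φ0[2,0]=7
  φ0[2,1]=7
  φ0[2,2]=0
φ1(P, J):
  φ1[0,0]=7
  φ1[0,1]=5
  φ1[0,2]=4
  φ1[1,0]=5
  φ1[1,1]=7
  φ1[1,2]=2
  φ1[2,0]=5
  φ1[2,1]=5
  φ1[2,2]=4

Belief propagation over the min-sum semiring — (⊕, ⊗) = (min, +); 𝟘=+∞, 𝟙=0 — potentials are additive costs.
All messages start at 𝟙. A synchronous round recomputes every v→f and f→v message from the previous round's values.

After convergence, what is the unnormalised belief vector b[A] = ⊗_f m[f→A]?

b[A] = [6, 2, 4]

init: all messages = 𝟙 over 3 values
r1 m[φ0→P] = [1, 0, 0]
r1 m[φ0→A] = [2, 0, 0]
r1 m[φ1→P] = [4, 2, 4]
r1 m[φ1→J] = [5, 5, 2]
r1 m[P→φ0] = [0, 0, 0]
r1 m[P→φ1] = [0, 0, 0]
r1 m[A→φ0] = [0, 0, 0]
r1 m[J→φ1] = [0, 0, 0]
r2 m[φ0→P] = [1, 0, 0]
r2 m[φ0→A] = [2, 0, 0]
r2 m[φ1→P] = [4, 2, 4]
r2 m[φ1→J] = [5, 5, 2]
r2 m[P→φ0] = [4, 2, 4]
r2 m[P→φ1] = [1, 0, 0]
r2 m[A→φ0] = [0, 0, 0]
r2 m[J→φ1] = [0, 0, 0]
r3 m[φ0→P] = [1, 0, 0]
r3 m[φ0→A] = [6, 2, 4]
r3 m[φ1→P] = [4, 2, 4]
r3 m[φ1→J] = [5, 5, 2]
r3 m[P→φ0] = [4, 2, 4]
r3 m[P→φ1] = [1, 0, 0]
r3 m[A→φ0] = [0, 0, 0]
r3 m[J→φ1] = [0, 0, 0]
r4 m[φ0→P] = [1, 0, 0]
r4 m[φ0→A] = [6, 2, 4]
r4 m[φ1→P] = [4, 2, 4]
r4 m[φ1→J] = [5, 5, 2]
r4 m[P→φ0] = [4, 2, 4]
r4 m[P→φ1] = [1, 0, 0]
r4 m[A→φ0] = [0, 0, 0]
r4 m[J→φ1] = [0, 0, 0]
fixed point reached at round 4
b[A] = ⊗ incoming = [6, 2, 4]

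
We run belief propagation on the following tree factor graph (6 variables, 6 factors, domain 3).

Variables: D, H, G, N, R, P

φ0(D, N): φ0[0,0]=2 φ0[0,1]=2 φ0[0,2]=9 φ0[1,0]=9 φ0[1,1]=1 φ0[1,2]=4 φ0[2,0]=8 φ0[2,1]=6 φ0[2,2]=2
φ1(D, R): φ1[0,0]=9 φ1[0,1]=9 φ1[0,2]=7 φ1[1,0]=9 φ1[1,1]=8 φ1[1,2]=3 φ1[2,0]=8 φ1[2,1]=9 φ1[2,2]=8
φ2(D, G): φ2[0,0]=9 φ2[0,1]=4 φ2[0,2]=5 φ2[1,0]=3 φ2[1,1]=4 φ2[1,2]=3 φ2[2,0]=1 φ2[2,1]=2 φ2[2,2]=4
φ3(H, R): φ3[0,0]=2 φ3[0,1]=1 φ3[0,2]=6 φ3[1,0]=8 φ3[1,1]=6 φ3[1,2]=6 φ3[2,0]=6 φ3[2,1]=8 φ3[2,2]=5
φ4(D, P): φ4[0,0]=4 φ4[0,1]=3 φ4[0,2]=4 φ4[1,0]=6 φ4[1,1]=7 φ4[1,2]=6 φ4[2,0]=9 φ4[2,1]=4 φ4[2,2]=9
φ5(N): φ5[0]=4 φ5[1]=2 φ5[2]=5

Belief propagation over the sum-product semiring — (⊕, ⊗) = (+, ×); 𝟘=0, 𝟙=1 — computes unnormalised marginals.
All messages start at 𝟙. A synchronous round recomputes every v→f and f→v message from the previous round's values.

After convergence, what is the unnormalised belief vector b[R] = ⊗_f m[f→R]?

b[R] = [4276512, 3968670, 3036030]

init: all messages = 𝟙 over 3 values
r1 m[φ0→D] = [13, 14, 16]
r1 m[φ0→N] = [19, 9, 15]
r1 m[φ1→D] = [25, 20, 25]
r1 m[φ1→R] = [26, 26, 18]
r1 m[φ2→D] = [18, 10, 7]
r1 m[φ2→G] = [13, 10, 12]
r1 m[φ3→H] = [9, 20, 19]
r1 m[φ3→R] = [16, 15, 17]
r1 m[φ4→D] = [11, 19, 22]
r1 m[φ4→P] = [19, 14, 19]
r1 m[φ5→N] = [4, 2, 5]
r1 m[D→φ0] = [1, 1, 1]
r1 m[D→φ1] = [1, 1, 1]
r1 m[D→φ2] = [1, 1, 1]
r1 m[D→φ4] = [1, 1, 1]
r1 m[H→φ3] = [1, 1, 1]
r1 m[G→φ2] = [1, 1, 1]
r1 m[N→φ0] = [1, 1, 1]
r1 m[N→φ5] = [1, 1, 1]
r1 m[R→φ1] = [1, 1, 1]
r1 m[R→φ3] = [1, 1, 1]
r1 m[P→φ4] = [1, 1, 1]
r2 m[φ0→D] = [13, 14, 16]
r2 m[φ0→N] = [19, 9, 15]
r2 m[φ1→D] = [25, 20, 25]
r2 m[φ1→R] = [26, 26, 18]
r2 m[φ2→D] = [18, 10, 7]
r2 m[φ2→G] = [13, 10, 12]
r2 m[φ3→H] = [9, 20, 19]
r2 m[φ3→R] = [16, 15, 17]
r2 m[φ4→D] = [11, 19, 22]
r2 m[φ4→P] = [19, 14, 19]
r2 m[φ5→N] = [4, 2, 5]
r2 m[D→φ0] = [4950, 3800, 3850]
r2 m[D→φ1] = [2574, 2660, 2464]
r2 m[D→φ2] = [3575, 5320, 8800]
r2 m[D→φ4] = [5850, 2800, 2800]
r2 m[H→φ3] = [1, 1, 1]
r2 m[G→φ2] = [1, 1, 1]
r2 m[N→φ0] = [4, 2, 5]
r2 m[N→φ5] = [19, 9, 15]
r2 m[R→φ1] = [16, 15, 17]
r2 m[R→φ3] = [26, 26, 18]
r2 m[P→φ4] = [1, 1, 1]
r3 m[φ0→D] = [57, 58, 54]
r3 m[φ0→N] = [74900, 36800, 67450]
r3 m[φ1→D] = [398, 315, 399]
r3 m[φ1→R] = [66818, 66622, 45710]
r3 m[φ2→D] = [18, 10, 7]
r3 m[φ2→G] = [56935, 53180, 69035]
r3 m[φ3→H] = [186, 472, 454]
r3 m[φ3→R] = [16, 15, 17]
r3 m[φ4→D] = [11, 19, 22]
r3 m[φ4→P] = [65400, 48350, 65400]
r3 m[φ5→N] = [4, 2, 5]
r3 m[D→φ0] = [4950, 3800, 3850]
r3 m[D→φ1] = [2574, 2660, 2464]
r3 m[D→φ2] = [3575, 5320, 8800]
r3 m[D→φ4] = [5850, 2800, 2800]
r3 m[H→φ3] = [1, 1, 1]
r3 m[G→φ2] = [1, 1, 1]
r3 m[N→φ0] = [4, 2, 5]
r3 m[N→φ5] = [19, 9, 15]
r3 m[R→φ1] = [16, 15, 17]
r3 m[R→φ3] = [26, 26, 18]
r3 m[P→φ4] = [1, 1, 1]
r4 m[φ0→D] = [57, 58, 54]
r4 m[φ0→N] = [74900, 36800, 67450]
r4 m[φ1→D] = [398, 315, 399]
r4 m[φ1→R] = [66818, 66622, 45710]
r4 m[φ2→D] = [18, 10, 7]
r4 m[φ2→G] = [56935, 53180, 69035]
r4 m[φ3→H] = [186, 472, 454]
r4 m[φ3→R] = [16, 15, 17]
r4 m[φ4→D] = [11, 19, 22]
r4 m[φ4→P] = [65400, 48350, 65400]
r4 m[φ5→N] = [4, 2, 5]
r4 m[D→φ0] = [78804, 59850, 61446]
r4 m[D→φ1] = [11286, 11020, 8316]
r4 m[D→φ2] = [249546, 347130, 474012]
r4 m[D→φ4] = [408348, 182700, 150822]
r4 m[H→φ3] = [1, 1, 1]
r4 m[G→φ2] = [1, 1, 1]
r4 m[N→φ0] = [4, 2, 5]
r4 m[N→φ5] = [74900, 36800, 67450]
r4 m[R→φ1] = [16, 15, 17]
r4 m[R→φ3] = [66818, 66622, 45710]
r4 m[P→φ4] = [1, 1, 1]
r5 m[φ0→D] = [57, 58, 54]
r5 m[φ0→N] = [1187826, 586134, 1071528]
r5 m[φ1→D] = [398, 315, 399]
r5 m[φ1→R] = [267282, 264578, 178590]
r5 m[φ2→D] = [18, 10, 7]
r5 m[φ2→G] = [3761316, 3334728, 4185168]
r5 m[φ3→H] = [474518, 1208536, 1162434]
r5 m[φ3→R] = [16, 15, 17]
r5 m[φ4→D] = [11, 19, 22]
r5 m[φ4→P] = [4086990, 3107232, 4086990]
r5 m[φ5→N] = [4, 2, 5]
r5 m[D→φ0] = [78804, 59850, 61446]
r5 m[D→φ1] = [11286, 11020, 8316]
r5 m[D→φ2] = [249546, 347130, 474012]
r5 m[D→φ4] = [408348, 182700, 150822]
r5 m[H→φ3] = [1, 1, 1]
r5 m[G→φ2] = [1, 1, 1]
r5 m[N→φ0] = [4, 2, 5]
r5 m[N→φ5] = [74900, 36800, 67450]
r5 m[R→φ1] = [16, 15, 17]
r5 m[R→φ3] = [66818, 66622, 45710]
r5 m[P→φ4] = [1, 1, 1]
r6 m[φ0→D] = [57, 58, 54]
r6 m[φ0→N] = [1187826, 586134, 1071528]
r6 m[φ1→D] = [398, 315, 399]
r6 m[φ1→R] = [267282, 264578, 178590]
r6 m[φ2→D] = [18, 10, 7]
r6 m[φ2→G] = [3761316, 3334728, 4185168]
r6 m[φ3→H] = [474518, 1208536, 1162434]
r6 m[φ3→R] = [16, 15, 17]
r6 m[φ4→D] = [11, 19, 22]
r6 m[φ4→P] = [4086990, 3107232, 4086990]
r6 m[φ5→N] = [4, 2, 5]
r6 m[D→φ0] = [78804, 59850, 61446]
r6 m[D→φ1] = [11286, 11020, 8316]
r6 m[D→φ2] = [249546, 347130, 474012]
r6 m[D→φ4] = [408348, 182700, 150822]
r6 m[H→φ3] = [1, 1, 1]
r6 m[G→φ2] = [1, 1, 1]
r6 m[N→φ0] = [4, 2, 5]
r6 m[N→φ5] = [1187826, 586134, 1071528]
r6 m[R→φ1] = [16, 15, 17]
r6 m[R→φ3] = [267282, 264578, 178590]
r6 m[P→φ4] = [1, 1, 1]
r7 m[φ0→D] = [57, 58, 54]
r7 m[φ0→N] = [1187826, 586134, 1071528]
r7 m[φ1→D] = [398, 315, 399]
r7 m[φ1→R] = [267282, 264578, 178590]
r7 m[φ2→D] = [18, 10, 7]
r7 m[φ2→G] = [3761316, 3334728, 4185168]
r7 m[φ3→H] = [1870682, 4797264, 4613266]
r7 m[φ3→R] = [16, 15, 17]
r7 m[φ4→D] = [11, 19, 22]
r7 m[φ4→P] = [4086990, 3107232, 4086990]
r7 m[φ5→N] = [4, 2, 5]
r7 m[D→φ0] = [78804, 59850, 61446]
r7 m[D→φ1] = [11286, 11020, 8316]
r7 m[D→φ2] = [249546, 347130, 474012]
r7 m[D→φ4] = [408348, 182700, 150822]
r7 m[H→φ3] = [1, 1, 1]
r7 m[G→φ2] = [1, 1, 1]
r7 m[N→φ0] = [4, 2, 5]
r7 m[N→φ5] = [1187826, 586134, 1071528]
r7 m[R→φ1] = [16, 15, 17]
r7 m[R→φ3] = [267282, 264578, 178590]
r7 m[P→φ4] = [1, 1, 1]
r8 m[φ0→D] = [57, 58, 54]
r8 m[φ0→N] = [1187826, 586134, 1071528]
r8 m[φ1→D] = [398, 315, 399]
r8 m[φ1→R] = [267282, 264578, 178590]
r8 m[φ2→D] = [18, 10, 7]
r8 m[φ2→G] = [3761316, 3334728, 4185168]
r8 m[φ3→H] = [1870682, 4797264, 4613266]
r8 m[φ3→R] = [16, 15, 17]
r8 m[φ4→D] = [11, 19, 22]
r8 m[φ4→P] = [4086990, 3107232, 4086990]
r8 m[φ5→N] = [4, 2, 5]
r8 m[D→φ0] = [78804, 59850, 61446]
r8 m[D→φ1] = [11286, 11020, 8316]
r8 m[D→φ2] = [249546, 347130, 474012]
r8 m[D→φ4] = [408348, 182700, 150822]
r8 m[H→φ3] = [1, 1, 1]
r8 m[G→φ2] = [1, 1, 1]
r8 m[N→φ0] = [4, 2, 5]
r8 m[N→φ5] = [1187826, 586134, 1071528]
r8 m[R→φ1] = [16, 15, 17]
r8 m[R→φ3] = [267282, 264578, 178590]
r8 m[P→φ4] = [1, 1, 1]
fixed point reached at round 8
b[R] = ⊗ incoming = [4276512, 3968670, 3036030]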